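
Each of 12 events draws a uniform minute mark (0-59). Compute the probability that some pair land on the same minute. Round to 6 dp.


P(all different) = prod((60-i)/60 for i=0..11) = 0.307929
P(at least one match) = 1 - 0.307929 = 0.692071

0.692071


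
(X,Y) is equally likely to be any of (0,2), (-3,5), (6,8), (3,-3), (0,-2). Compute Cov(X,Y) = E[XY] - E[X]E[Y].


E[X]=6/5, E[Y]=2, E[XY]=24/5
Cov(X,Y) = E[XY] - E[X]E[Y] = 24/5 - 6/5*2 = 12/5

12/5


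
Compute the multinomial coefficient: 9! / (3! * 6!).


9! = 362880
Denominator: 3!=6 * 6!=720
Coefficient = 362880 / 4320 = 84

84


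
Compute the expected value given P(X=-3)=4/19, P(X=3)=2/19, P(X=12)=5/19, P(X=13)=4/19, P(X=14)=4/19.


E[X] = sum(x * P(x))
= -3*4/19 + 3*2/19 + 12*5/19 + 13*4/19 + 14*4/19
= 162/19

162/19


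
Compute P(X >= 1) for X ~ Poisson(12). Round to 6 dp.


P(X>=1) = 1 - P(X<=0) = 1 - (e^(-12)*12^0/0!)
≈ 1 - 0.0000061442 = 0.9999938558
≈ 0.999994

0.999994


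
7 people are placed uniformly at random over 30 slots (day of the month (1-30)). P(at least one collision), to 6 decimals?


P(all different) = prod((30-i)/30 for i=0..6) = 0.469156
P(at least one match) = 1 - 0.469156 = 0.530844

0.530844


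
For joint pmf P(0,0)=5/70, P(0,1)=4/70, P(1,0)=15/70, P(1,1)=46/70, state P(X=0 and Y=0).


Read from table: P(X=0, Y=0) = 5/70 = 1/14

1/14


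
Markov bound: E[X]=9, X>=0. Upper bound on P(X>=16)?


Markov: P(X >= a) <= E[X]/a
P(X >= 16) <= 9/16

9/16


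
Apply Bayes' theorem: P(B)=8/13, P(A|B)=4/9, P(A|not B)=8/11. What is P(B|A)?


P(A) = P(A|B)P(B) + P(A|B')P(B') = 4/9*8/13 + 8/11*5/13 = 712/1287
P(B|A) = P(A|B)P(B)/P(A) = (32/117)/(712/1287) = 44/89

44/89


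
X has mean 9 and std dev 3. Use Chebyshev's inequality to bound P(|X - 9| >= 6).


k = 6/3 = 2
Chebyshev: P(|X-mu| >= k*sigma) <= 1/k^2 = 1/2^2 = 1/4

1/4


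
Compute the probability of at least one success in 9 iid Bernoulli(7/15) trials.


P(at least one) = 1 - P(none)
P(none) = (1 - 7/15)^9 = (8/15)^9 = 134217728/38443359375
P(at least one) = 1 - 134217728/38443359375 = 38309141647/38443359375

38309141647/38443359375


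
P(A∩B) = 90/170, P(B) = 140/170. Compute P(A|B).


P(A|B) = P(A∩B)/P(B) = (90/170)/(140/170) = 90/140 = 9/14

9/14


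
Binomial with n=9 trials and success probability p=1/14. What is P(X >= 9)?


P(X>=9) = P(X=9)
= 1/20661046784
= 1/20661046784

1/20661046784


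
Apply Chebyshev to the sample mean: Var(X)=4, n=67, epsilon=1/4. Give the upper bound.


Var(Xbar) = Var(X)/n = 4/67
Chebyshev: P(|Xbar-mu| >= 1/4) <= Var(Xbar)/(1/4)^2 = (4/67)/(1/16) = 64/67

64/67


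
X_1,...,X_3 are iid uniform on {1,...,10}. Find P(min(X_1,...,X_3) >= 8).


P(min >= 8) = P(all X_i >= 8) = (P(X_1 >= 8))^3
= (3/10)^3 = 27/1000

27/1000


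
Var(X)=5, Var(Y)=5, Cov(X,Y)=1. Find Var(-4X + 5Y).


Var(-4X + 5Y) = (-4)^2*Var(X) + 5^2*Var(Y) + 2*(-4)*5*Cov(X,Y)
= 16*5 + 25*5 - 40*1
= 80 + 125 - 40 = 165

165


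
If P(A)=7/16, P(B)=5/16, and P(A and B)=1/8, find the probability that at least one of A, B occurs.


P(A∪B) = P(A) + P(B) - P(A∩B)
= 7/16 + 5/16 - 1/8 = 5/8

5/8


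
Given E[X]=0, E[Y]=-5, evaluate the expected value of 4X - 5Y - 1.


E[4X - 5Y - 1] = 4*E[X] - 5*E[Y] - 1
= (4)*(0) + (-5)*(-5) + (-1)
= 0 + 25 - 1 = 24

24


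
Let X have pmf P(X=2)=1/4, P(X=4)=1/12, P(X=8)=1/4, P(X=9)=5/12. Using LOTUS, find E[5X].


E[5X] = sum(g(x)*P(x))
= 10*1/4 + 20*1/12 + 40*1/4 + 45*5/12
= 395/12

395/12


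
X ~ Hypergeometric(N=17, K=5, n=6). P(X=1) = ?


P(X=1) = C(5,1)*C(12,5) / C(17,6)
= 5*792 / 12376
= 3960/12376 = 495/1547

495/1547


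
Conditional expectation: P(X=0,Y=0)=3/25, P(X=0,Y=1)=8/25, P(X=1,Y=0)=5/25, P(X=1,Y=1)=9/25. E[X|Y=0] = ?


P(Y=0) = 8/25
E[X|Y=0] = (0*3 + 1*5)/8 = 5/8

5/8


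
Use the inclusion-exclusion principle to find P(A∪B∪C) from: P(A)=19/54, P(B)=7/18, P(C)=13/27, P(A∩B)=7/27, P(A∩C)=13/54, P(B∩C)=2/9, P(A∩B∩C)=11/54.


P(A∪B∪C) = P(A)+P(B)+P(C) - P(AB)-P(AC)-P(BC) + P(ABC)
= 19/54+7/18+13/27 - 7/27-13/54-2/9 + 11/54
= 19/27

19/27


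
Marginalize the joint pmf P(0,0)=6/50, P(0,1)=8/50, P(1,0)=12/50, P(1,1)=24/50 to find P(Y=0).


P(Y=0) = P(0,0)+P(1,0) = 6/50 + 12/50 = 18/50 = 9/25

9/25


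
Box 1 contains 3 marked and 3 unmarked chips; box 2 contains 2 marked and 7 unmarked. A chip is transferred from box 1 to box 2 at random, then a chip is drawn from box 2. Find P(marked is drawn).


P(transfer marked) = 3/6 = 1/2; P(transfer unmarked) = 1/2
If marked transferred: Urn II has 3 marked of 10, so P(marked|marked moved) = 3/10
If unmarked transferred: Urn II has 2 marked of 10, so P(marked|unmarked moved) = 1/5
By total probability: P(marked) = 1/2*3/10 + 1/2*1/5 = 1/4

1/4


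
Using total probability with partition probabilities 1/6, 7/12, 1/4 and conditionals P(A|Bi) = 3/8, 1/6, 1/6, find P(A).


P(A) = P(A|B1)P(B1) + P(A|B2)P(B2) + P(A|B3)P(B3)
= 3/8*1/6 + 1/6*7/12 + 1/6*1/4
= 1/16 + 7/72 + 1/24 = 29/144

29/144


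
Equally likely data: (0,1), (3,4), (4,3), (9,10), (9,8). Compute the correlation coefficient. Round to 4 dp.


Cov(X,Y) = 11.2000, Var(X) = 12.4000, Var(Y) = 10.9600
rho = Cov/(sqrt(VarX)*sqrt(VarY)) = 0.9607

0.9607


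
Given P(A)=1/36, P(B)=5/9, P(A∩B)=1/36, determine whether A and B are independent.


P(A)*P(B) = 1/36*5/9 = 5/324
P(A∩B) = 1/36 != 5/324, so not independent

No, A and B are not independent


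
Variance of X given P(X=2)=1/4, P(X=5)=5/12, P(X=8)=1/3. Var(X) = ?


E[X] = 21/4, E[X^2] = 131/4
Var(X) = E[X^2] - (E[X])^2 = 131/4 - (21/4)^2 = 83/16

83/16


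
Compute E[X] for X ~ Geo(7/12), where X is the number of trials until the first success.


For geometric (trials until first success), E[X] = 1/p = 1/(7/12) = 12/7

12/7


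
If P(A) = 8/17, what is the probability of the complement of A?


P(A') = 1 - P(A) = 1 - 8/17 = 9/17

9/17


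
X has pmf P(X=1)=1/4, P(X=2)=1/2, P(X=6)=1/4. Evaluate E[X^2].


E[X^2] = sum(x^2 * P(x))
= 1*1/4 + 4*1/2 + 36*1/4
= 45/4

45/4


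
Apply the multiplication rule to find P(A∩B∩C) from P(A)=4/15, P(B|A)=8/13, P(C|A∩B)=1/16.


P(A∩B∩C) = P(A) * P(B|A) * P(C|A∩B)
= 4/15 * 8/13 * 1/16
= 32/195 * 1/16 = 2/195

2/195


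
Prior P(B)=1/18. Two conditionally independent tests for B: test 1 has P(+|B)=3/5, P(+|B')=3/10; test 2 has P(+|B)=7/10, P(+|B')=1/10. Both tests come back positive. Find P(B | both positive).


After test 1: P(+) = 3/5*1/18 + 3/10*17/18 = 19/60
P(B|+) = (1/30)/(19/60) = 2/19
After test 2 (use post1 as new prior): P(+) = 7/10*2/19 + 1/10*17/19 = 31/190
P(B|+,+) = (7/95)/(31/190) = 14/31

14/31


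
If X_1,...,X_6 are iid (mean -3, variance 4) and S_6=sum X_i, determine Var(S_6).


By independence, Var(S_n) = n*Var(X_1) = 6*4 = 24

24


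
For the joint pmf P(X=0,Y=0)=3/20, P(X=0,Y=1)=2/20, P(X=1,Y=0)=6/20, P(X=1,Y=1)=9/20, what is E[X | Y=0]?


P(Y=0) = 9/20
E[X|Y=0] = (0*3 + 1*6)/9 = 6/9 = 2/3

2/3


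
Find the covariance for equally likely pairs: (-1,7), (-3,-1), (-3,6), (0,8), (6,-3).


E[X]=-1/5, E[Y]=17/5, E[XY]=-8
Cov(X,Y) = E[XY] - E[X]E[Y] = -8 + 1/5*17/5 = -183/25

-183/25


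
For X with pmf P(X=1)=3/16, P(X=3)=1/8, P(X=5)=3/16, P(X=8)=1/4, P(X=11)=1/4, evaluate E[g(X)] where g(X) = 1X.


E[1X] = sum(g(x)*P(x))
= 1*3/16 + 3*1/8 + 5*3/16 + 8*1/4 + 11*1/4
= 25/4

25/4


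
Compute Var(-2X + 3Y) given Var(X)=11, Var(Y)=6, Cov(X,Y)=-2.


Var(-2X + 3Y) = (-2)^2*Var(X) + 3^2*Var(Y) + 2*(-2)*3*Cov(X,Y)
= 4*11 + 9*6 - 12*(-2)
= 44 + 54 + 24 = 122

122


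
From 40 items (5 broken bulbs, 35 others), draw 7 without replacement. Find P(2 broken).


P(X=2) = C(5,2)*C(35,5) / C(40,7)
= 10*324632 / 18643560
= 3246320/18643560 = 4774/27417

4774/27417


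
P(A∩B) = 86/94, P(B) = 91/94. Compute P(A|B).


P(A|B) = P(A∩B)/P(B) = (86/94)/(91/94) = 86/91

86/91


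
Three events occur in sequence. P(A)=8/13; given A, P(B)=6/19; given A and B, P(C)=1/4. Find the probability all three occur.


P(A∩B∩C) = P(A) * P(B|A) * P(C|A∩B)
= 8/13 * 6/19 * 1/4
= 48/247 * 1/4 = 12/247

12/247


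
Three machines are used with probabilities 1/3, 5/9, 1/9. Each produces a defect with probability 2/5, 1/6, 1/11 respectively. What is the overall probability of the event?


P(A) = P(A|B1)P(B1) + P(A|B2)P(B2) + P(A|B3)P(B3)
= 2/5*1/3 + 1/6*5/9 + 1/11*1/9
= 2/15 + 5/54 + 1/99 = 701/2970

701/2970


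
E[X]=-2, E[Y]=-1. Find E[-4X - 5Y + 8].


E[-4X - 5Y + 8] = -4*E[X] - 5*E[Y] + 8
= (-4)*(-2) + (-5)*(-1) + (8)
= 8 + 5 + 8 = 21

21


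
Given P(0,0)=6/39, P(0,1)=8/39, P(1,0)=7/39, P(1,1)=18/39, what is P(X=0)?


P(X=0) = P(0,0)+P(0,1) = 6/39 + 8/39 = 14/39

14/39


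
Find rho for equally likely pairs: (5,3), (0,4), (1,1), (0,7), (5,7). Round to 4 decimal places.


Cov(X,Y) = 0.5200, Var(X) = 5.3600, Var(Y) = 5.4400
rho = Cov/(sqrt(VarX)*sqrt(VarY)) = 0.0963

0.0963


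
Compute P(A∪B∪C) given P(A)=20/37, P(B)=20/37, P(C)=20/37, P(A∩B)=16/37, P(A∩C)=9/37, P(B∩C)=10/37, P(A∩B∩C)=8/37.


P(A∪B∪C) = P(A)+P(B)+P(C) - P(AB)-P(AC)-P(BC) + P(ABC)
= 20/37+20/37+20/37 - 16/37-9/37-10/37 + 8/37
= 33/37

33/37


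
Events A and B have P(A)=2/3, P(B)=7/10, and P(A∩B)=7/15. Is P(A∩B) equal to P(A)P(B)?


P(A)*P(B) = 2/3*7/10 = 7/15
P(A∩B) = 7/15, which equals P(A)P(B), so independent

Yes, A and B are independent


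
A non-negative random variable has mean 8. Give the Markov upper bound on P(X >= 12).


Markov: P(X >= a) <= E[X]/a
P(X >= 12) <= 8/12 = 2/3

2/3


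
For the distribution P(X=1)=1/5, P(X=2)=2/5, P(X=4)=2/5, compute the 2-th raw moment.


E[X^2] = sum(x^2 * P(x))
= 1*1/5 + 4*2/5 + 16*2/5
= 41/5

41/5


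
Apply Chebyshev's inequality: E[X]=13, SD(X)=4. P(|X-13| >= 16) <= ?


k = 16/4 = 4
Chebyshev: P(|X-mu| >= k*sigma) <= 1/k^2 = 1/4^2 = 1/16

1/16


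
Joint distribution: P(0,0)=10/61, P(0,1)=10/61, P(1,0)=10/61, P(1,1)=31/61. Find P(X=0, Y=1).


Read from table: P(X=0, Y=1) = 10/61

10/61


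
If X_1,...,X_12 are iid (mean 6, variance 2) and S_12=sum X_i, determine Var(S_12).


By independence, Var(S_n) = n*Var(X_1) = 12*2 = 24

24


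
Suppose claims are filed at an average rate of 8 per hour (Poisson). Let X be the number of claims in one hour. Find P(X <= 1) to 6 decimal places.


P(X<=1) = e^(-8)*8^0/0! + e^(-8)*8^1/1!
≈ 0.0003354626 + 0.0026837010
= 0.0030191636
≈ 0.003019

0.003019


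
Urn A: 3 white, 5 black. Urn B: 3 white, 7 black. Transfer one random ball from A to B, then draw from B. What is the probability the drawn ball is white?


P(transfer white) = 3/8; P(transfer black) = 5/8
If white transferred: Urn II has 4 white of 11, so P(white|white moved) = 4/11
If black transferred: Urn II has 3 white of 11, so P(white|black moved) = 3/11
By total probability: P(white) = 3/8*4/11 + 5/8*3/11 = 27/88

27/88


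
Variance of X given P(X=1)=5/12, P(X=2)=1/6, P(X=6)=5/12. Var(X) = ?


E[X] = 13/4, E[X^2] = 193/12
Var(X) = E[X^2] - (E[X])^2 = 193/12 - (13/4)^2 = 265/48

265/48


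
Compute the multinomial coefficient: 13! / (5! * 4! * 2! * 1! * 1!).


13! = 6227020800
Denominator: 5!=120 * 4!=24 * 2!=2 * 1!=1 * 1!=1
Coefficient = 6227020800 / 5760 = 1081080

1081080


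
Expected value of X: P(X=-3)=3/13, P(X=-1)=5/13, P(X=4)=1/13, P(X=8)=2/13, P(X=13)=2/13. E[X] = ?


E[X] = sum(x * P(x))
= -3*3/13 - 1*5/13 + 4*1/13 + 8*2/13 + 13*2/13
= 32/13

32/13


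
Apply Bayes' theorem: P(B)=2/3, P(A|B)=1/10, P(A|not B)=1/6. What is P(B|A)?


P(A) = P(A|B)P(B) + P(A|B')P(B') = 1/10*2/3 + 1/6*1/3 = 11/90
P(B|A) = P(A|B)P(B)/P(A) = (1/15)/(11/90) = 6/11

6/11


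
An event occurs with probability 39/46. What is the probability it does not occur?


P(A') = 1 - P(A) = 1 - 39/46 = 7/46

7/46


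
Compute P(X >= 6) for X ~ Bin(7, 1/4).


P(X>=6) = P(X=6) + P(X=7)
= 21/16384 + 1/16384
= 11/8192

11/8192


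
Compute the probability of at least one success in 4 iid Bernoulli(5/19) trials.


P(at least one) = 1 - P(none)
P(none) = (1 - 5/19)^4 = (14/19)^4 = 38416/130321
P(at least one) = 1 - 38416/130321 = 91905/130321

91905/130321


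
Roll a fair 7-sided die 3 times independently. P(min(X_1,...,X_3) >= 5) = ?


P(min >= 5) = P(all X_i >= 5) = (P(X_1 >= 5))^3
= (3/7)^3 = 27/343

27/343


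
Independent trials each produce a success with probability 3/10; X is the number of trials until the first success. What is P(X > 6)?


P(X > 6) = P(first 6 trials all fail) = (1-p)^6 = (7/10)^6 = 117649/1000000

117649/1000000


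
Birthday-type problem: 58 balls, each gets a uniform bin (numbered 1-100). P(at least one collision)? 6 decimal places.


P(all different) = prod((100-i)/100 for i=0..57) = 0.000000
P(at least one match) = 1 - 0.000000 = 1.000000

1.000000


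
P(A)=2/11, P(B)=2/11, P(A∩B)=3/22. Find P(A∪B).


P(A∪B) = P(A) + P(B) - P(A∩B)
= 2/11 + 2/11 - 3/22 = 5/22

5/22


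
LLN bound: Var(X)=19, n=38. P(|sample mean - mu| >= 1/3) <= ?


Var(Xbar) = Var(X)/n = 19/38
Chebyshev: P(|Xbar-mu| >= 1/3) <= Var(Xbar)/(1/3)^2 = (1/2)/(1/9) = 9/2
Bound exceeds 1, so trivial bound: 1

1


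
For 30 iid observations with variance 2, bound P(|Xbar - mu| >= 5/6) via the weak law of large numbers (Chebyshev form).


Var(Xbar) = Var(X)/n = 2/30
Chebyshev: P(|Xbar-mu| >= 5/6) <= Var(Xbar)/(5/6)^2 = (1/15)/(25/36) = 12/125

12/125


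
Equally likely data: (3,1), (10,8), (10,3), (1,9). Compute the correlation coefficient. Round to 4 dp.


Cov(X,Y) = -1.0000, Var(X) = 16.5000, Var(Y) = 11.1875
rho = Cov/(sqrt(VarX)*sqrt(VarY)) = -0.0736

-0.0736


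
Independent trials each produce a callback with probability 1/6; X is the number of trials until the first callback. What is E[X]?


For geometric (trials until first success), E[X] = 1/p = 1/(1/6) = 6

6


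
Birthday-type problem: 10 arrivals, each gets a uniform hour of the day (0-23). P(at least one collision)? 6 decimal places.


P(all different) = prod((24-i)/24 for i=0..9) = 0.112250
P(at least one match) = 1 - 0.112250 = 0.887750

0.887750


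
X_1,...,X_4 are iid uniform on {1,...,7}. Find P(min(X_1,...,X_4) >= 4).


P(min >= 4) = P(all X_i >= 4) = (P(X_1 >= 4))^4
= (4/7)^4 = 256/2401

256/2401


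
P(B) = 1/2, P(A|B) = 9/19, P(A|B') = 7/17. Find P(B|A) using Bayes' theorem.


P(A) = P(A|B)P(B) + P(A|B')P(B') = 9/19*1/2 + 7/17*1/2 = 143/323
P(B|A) = P(A|B)P(B)/P(A) = (9/38)/(143/323) = 153/286

153/286


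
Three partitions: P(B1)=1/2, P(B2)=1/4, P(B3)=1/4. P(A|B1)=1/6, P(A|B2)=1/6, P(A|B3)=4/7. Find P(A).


P(A) = P(A|B1)P(B1) + P(A|B2)P(B2) + P(A|B3)P(B3)
= 1/6*1/2 + 1/6*1/4 + 4/7*1/4
= 1/12 + 1/24 + 1/7 = 15/56

15/56


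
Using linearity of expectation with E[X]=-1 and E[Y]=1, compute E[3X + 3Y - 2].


E[3X + 3Y - 2] = 3*E[X] + 3*E[Y] - 2
= (3)*(-1) + (3)*(1) + (-2)
= -3 + 3 - 2 = -2

-2


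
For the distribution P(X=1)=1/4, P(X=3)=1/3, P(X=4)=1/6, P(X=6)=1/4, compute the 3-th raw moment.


E[X^3] = sum(x^3 * P(x))
= 1*1/4 + 27*1/3 + 64*1/6 + 216*1/4
= 887/12

887/12


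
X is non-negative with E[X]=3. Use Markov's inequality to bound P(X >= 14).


Markov: P(X >= a) <= E[X]/a
P(X >= 14) <= 3/14

3/14


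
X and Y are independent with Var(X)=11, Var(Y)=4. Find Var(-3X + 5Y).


Independence => Cov(X,Y)=0
Var(-3X + 5Y) = (-3)^2*Var(X) + 5^2*Var(Y)
= 9*11 + 25*4 = 199

199


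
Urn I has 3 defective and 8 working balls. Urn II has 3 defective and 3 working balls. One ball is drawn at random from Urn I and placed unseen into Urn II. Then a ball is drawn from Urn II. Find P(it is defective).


P(transfer defective) = 3/11; P(transfer working) = 8/11
If defective transferred: Urn II has 4 defective of 7, so P(defective|defective moved) = 4/7
If working transferred: Urn II has 3 defective of 7, so P(defective|working moved) = 3/7
By total probability: P(defective) = 3/11*4/7 + 8/11*3/7 = 36/77

36/77


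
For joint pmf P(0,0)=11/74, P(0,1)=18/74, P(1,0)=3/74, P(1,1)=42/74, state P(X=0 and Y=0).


Read from table: P(X=0, Y=0) = 11/74

11/74


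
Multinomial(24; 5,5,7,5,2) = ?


24! = 620448401733239439360000
Denominator: 5!=120 * 5!=120 * 7!=5040 * 5!=120 * 2!=2
Coefficient = 620448401733239439360000 / 17418240000 = 35620613892864

35620613892864


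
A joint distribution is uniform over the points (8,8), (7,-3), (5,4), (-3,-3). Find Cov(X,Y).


E[X]=17/4, E[Y]=3/2, E[XY]=18
Cov(X,Y) = E[XY] - E[X]E[Y] = 18 - 17/4*3/2 = 93/8

93/8


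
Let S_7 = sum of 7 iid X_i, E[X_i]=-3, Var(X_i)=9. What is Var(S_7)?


By independence, Var(S_n) = n*Var(X_1) = 7*9 = 63

63


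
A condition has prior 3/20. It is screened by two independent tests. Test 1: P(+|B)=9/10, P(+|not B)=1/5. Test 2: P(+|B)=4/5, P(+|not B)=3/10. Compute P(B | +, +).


After test 1: P(+) = 9/10*3/20 + 1/5*17/20 = 61/200
P(B|+) = (27/200)/(61/200) = 27/61
After test 2 (use post1 as new prior): P(+) = 4/5*27/61 + 3/10*34/61 = 159/305
P(B|+,+) = (108/305)/(159/305) = 36/53

36/53


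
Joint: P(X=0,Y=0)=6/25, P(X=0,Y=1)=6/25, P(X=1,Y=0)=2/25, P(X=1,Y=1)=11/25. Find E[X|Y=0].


P(Y=0) = 8/25
E[X|Y=0] = (0*6 + 1*2)/8 = 2/8 = 1/4

1/4


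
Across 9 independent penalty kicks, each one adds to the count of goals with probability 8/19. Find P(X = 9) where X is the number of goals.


P(X=9) = C(9,9) * p^9 * (1-p)^0
= 1 * 134217728/322687697779 * 1
= 134217728/322687697779

134217728/322687697779


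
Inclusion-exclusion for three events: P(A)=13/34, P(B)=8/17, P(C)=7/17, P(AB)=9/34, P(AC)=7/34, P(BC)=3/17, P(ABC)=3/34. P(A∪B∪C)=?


P(A∪B∪C) = P(A)+P(B)+P(C) - P(AB)-P(AC)-P(BC) + P(ABC)
= 13/34+8/17+7/17 - 9/34-7/34-3/17 + 3/34
= 12/17

12/17


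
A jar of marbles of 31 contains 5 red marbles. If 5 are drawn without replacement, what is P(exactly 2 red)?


P(X=2) = C(5,2)*C(26,3) / C(31,5)
= 10*2600 / 169911
= 26000/169911

26000/169911


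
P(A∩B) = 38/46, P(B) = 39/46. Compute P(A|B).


P(A|B) = P(A∩B)/P(B) = (38/46)/(39/46) = 38/39

38/39


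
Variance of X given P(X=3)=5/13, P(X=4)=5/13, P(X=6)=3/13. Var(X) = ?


E[X] = 53/13, E[X^2] = 233/13
Var(X) = E[X^2] - (E[X])^2 = 233/13 - (53/13)^2 = 220/169

220/169


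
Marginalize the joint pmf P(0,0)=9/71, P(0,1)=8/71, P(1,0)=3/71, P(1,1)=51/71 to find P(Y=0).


P(Y=0) = P(0,0)+P(1,0) = 9/71 + 3/71 = 12/71

12/71


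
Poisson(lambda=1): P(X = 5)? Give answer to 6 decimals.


P(X=5) = e^(-1) * 1^5 / 5!
≈ 0.3678794412 * 1 / 120
≈ 0.003066

0.003066


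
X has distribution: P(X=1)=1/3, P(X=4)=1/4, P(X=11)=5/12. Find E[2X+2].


E[2X+2] = sum(g(x)*P(x))
= 4*1/3 + 10*1/4 + 24*5/12
= 83/6

83/6


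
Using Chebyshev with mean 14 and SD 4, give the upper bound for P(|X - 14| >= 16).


k = 16/4 = 4
Chebyshev: P(|X-mu| >= k*sigma) <= 1/k^2 = 1/4^2 = 1/16

1/16


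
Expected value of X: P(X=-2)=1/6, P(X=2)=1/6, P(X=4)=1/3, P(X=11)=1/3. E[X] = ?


E[X] = sum(x * P(x))
= -2*1/6 + 2*1/6 + 4*1/3 + 11*1/3
= 5

5


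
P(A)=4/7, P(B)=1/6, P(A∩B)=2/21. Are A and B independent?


P(A)*P(B) = 4/7*1/6 = 2/21
P(A∩B) = 2/21, which equals P(A)P(B), so independent

Yes, A and B are independent


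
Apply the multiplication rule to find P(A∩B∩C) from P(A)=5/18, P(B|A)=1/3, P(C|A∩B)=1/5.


P(A∩B∩C) = P(A) * P(B|A) * P(C|A∩B)
= 5/18 * 1/3 * 1/5
= 5/54 * 1/5 = 1/54

1/54


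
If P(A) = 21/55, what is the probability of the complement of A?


P(A') = 1 - P(A) = 1 - 21/55 = 34/55

34/55


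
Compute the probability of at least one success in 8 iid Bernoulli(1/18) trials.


P(at least one) = 1 - P(none)
P(none) = (1 - 1/18)^8 = (17/18)^8 = 6975757441/11019960576
P(at least one) = 1 - 6975757441/11019960576 = 4044203135/11019960576

4044203135/11019960576


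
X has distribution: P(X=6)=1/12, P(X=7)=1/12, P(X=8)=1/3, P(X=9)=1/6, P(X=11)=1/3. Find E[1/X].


E[1/X] = sum(g(x)*P(x))
= 1/6*1/12 + 1/7*1/12 + 1/8*1/3 + 1/9*1/6 + 1/11*1/3
= 967/8316

967/8316


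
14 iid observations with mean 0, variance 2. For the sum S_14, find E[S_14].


E[S_n] = n*E[X_1] = 14*0 = 0

0


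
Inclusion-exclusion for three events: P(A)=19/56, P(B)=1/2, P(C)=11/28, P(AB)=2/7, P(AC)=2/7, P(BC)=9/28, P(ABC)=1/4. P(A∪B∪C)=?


P(A∪B∪C) = P(A)+P(B)+P(C) - P(AB)-P(AC)-P(BC) + P(ABC)
= 19/56+1/2+11/28 - 2/7-2/7-9/28 + 1/4
= 33/56

33/56


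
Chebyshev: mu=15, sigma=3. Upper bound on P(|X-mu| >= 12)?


k = 12/3 = 4
Chebyshev: P(|X-mu| >= k*sigma) <= 1/k^2 = 1/4^2 = 1/16

1/16


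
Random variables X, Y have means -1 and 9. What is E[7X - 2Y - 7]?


E[7X - 2Y - 7] = 7*E[X] - 2*E[Y] - 7
= (7)*(-1) + (-2)*(9) + (-7)
= -7 - 18 - 7 = -32

-32


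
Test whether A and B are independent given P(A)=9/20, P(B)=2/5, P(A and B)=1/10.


P(A)*P(B) = 9/20*2/5 = 9/50
P(A∩B) = 1/10 != 9/50, so not independent

No, A and B are not independent


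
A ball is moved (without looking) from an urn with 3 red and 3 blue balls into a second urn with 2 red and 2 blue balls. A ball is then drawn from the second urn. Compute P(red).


P(transfer red) = 3/6 = 1/2; P(transfer blue) = 1/2
If red transferred: Urn II has 3 red of 5, so P(red|red moved) = 3/5
If blue transferred: Urn II has 2 red of 5, so P(red|blue moved) = 2/5
By total probability: P(red) = 1/2*3/5 + 1/2*2/5 = 1/2

1/2


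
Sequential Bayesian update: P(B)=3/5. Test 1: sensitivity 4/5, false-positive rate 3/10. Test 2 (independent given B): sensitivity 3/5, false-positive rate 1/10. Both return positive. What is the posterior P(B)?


After test 1: P(+) = 4/5*3/5 + 3/10*2/5 = 3/5
P(B|+) = (12/25)/(3/5) = 4/5
After test 2 (use post1 as new prior): P(+) = 3/5*4/5 + 1/10*1/5 = 1/2
P(B|+,+) = (12/25)/(1/2) = 24/25

24/25


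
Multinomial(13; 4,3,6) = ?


13! = 6227020800
Denominator: 4!=24 * 3!=6 * 6!=720
Coefficient = 6227020800 / 103680 = 60060

60060


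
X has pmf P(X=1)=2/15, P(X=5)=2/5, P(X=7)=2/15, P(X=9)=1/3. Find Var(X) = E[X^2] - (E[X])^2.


E[X] = 91/15, E[X^2] = 131/3
Var(X) = E[X^2] - (E[X])^2 = 131/3 - (91/15)^2 = 1544/225

1544/225


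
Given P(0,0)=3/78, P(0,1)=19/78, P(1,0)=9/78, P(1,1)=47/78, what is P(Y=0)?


P(Y=0) = P(0,0)+P(1,0) = 3/78 + 9/78 = 12/78 = 2/13

2/13


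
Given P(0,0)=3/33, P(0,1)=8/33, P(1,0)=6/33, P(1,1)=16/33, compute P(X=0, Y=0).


Read from table: P(X=0, Y=0) = 3/33 = 1/11

1/11


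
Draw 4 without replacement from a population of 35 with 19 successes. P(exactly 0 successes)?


P(X=0) = C(19,0)*C(16,4) / C(35,4)
= 1*1820 / 52360
= 1820/52360 = 13/374

13/374


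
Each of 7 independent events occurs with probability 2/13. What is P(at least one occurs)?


P(at least one) = 1 - P(none)
P(none) = (1 - 2/13)^7 = (11/13)^7 = 19487171/62748517
P(at least one) = 1 - 19487171/62748517 = 43261346/62748517

43261346/62748517


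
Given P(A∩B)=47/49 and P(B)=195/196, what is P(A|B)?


P(A|B) = P(A∩B)/P(B) = (188/196)/(195/196) = 188/195

188/195


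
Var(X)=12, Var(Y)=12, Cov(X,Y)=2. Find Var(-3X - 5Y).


Var(-3X - 5Y) = (-3)^2*Var(X) + (-5)^2*Var(Y) + 2*(-3)*(-5)*Cov(X,Y)
= 9*12 + 25*12 + 30*2
= 108 + 300 + 60 = 468

468


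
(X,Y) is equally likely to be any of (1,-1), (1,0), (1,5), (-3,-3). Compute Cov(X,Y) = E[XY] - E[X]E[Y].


E[X]=0, E[Y]=1/4, E[XY]=13/4
Cov(X,Y) = E[XY] - E[X]E[Y] = 13/4 - 0*1/4 = 13/4

13/4


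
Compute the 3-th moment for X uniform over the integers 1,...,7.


E[X^3] = (1/7) * sum(x^3 for x=1..7)
= 784/7 = 112

112


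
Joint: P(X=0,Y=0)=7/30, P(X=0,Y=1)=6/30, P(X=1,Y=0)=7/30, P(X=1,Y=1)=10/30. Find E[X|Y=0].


P(Y=0) = 14/30
E[X|Y=0] = (0*7 + 1*7)/14 = 7/14 = 1/2

1/2


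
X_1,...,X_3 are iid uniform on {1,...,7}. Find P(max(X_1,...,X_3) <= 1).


P(max <= 1) = P(all X_i <= 1) = (P(X_1 <= 1))^3
= (1/7)^3 = 1/343

1/343


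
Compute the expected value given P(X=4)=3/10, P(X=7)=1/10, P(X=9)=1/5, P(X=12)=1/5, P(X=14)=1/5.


E[X] = sum(x * P(x))
= 4*3/10 + 7*1/10 + 9*1/5 + 12*1/5 + 14*1/5
= 89/10

89/10


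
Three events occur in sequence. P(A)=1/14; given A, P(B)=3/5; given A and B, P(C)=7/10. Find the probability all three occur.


P(A∩B∩C) = P(A) * P(B|A) * P(C|A∩B)
= 1/14 * 3/5 * 7/10
= 3/70 * 7/10 = 3/100

3/100


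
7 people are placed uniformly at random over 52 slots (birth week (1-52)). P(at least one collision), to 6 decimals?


P(all different) = prod((52-i)/52 for i=0..6) = 0.655863
P(at least one match) = 1 - 0.655863 = 0.344137

0.344137


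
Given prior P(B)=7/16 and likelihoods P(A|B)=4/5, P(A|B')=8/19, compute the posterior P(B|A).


P(A) = P(A|B)P(B) + P(A|B')P(B') = 4/5*7/16 + 8/19*9/16 = 223/380
P(B|A) = P(A|B)P(B)/P(A) = (7/20)/(223/380) = 133/223

133/223


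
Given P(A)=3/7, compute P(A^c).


P(A') = 1 - P(A) = 1 - 3/7 = 4/7

4/7


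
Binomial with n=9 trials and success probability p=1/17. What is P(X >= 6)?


P(X>=6) = P(X=6) + P(X=7) + P(X=8) + P(X=9)
= 344064/118587876497 + 9216/118587876497 + 144/118587876497 + 1/118587876497
= 353425/118587876497

353425/118587876497


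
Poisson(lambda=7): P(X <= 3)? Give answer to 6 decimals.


P(X<=3) = e^(-7)*7^0/0! + e^(-7)*7^1/1! + e^(-7)*7^2/2! + e^(-7)*7^3/3!
≈ 0.0009118820 + 0.0063831738 + 0.0223411082 + 0.0521292524
= 0.0817654164
≈ 0.081765

0.081765


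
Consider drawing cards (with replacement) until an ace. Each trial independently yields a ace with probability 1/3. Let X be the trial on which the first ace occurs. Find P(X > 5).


P(X > 5) = P(first 5 trials all fail) = (1-p)^5 = (2/3)^5 = 32/243

32/243


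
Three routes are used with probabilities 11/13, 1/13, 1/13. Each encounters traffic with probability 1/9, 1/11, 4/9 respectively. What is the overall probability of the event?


P(A) = P(A|B1)P(B1) + P(A|B2)P(B2) + P(A|B3)P(B3)
= 1/9*11/13 + 1/11*1/13 + 4/9*1/13
= 11/117 + 1/143 + 4/117 = 58/429

58/429


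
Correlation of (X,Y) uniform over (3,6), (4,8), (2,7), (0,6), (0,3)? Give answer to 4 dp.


Cov(X,Y) = 2.0000, Var(X) = 2.5600, Var(Y) = 2.8000
rho = Cov/(sqrt(VarX)*sqrt(VarY)) = 0.7470

0.7470


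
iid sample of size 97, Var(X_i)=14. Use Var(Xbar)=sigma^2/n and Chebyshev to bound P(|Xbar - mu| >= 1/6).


Var(Xbar) = Var(X)/n = 14/97
Chebyshev: P(|Xbar-mu| >= 1/6) <= Var(Xbar)/(1/6)^2 = (14/97)/(1/36) = 504/97
Bound exceeds 1, so trivial bound: 1

1


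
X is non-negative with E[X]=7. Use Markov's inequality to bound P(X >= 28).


Markov: P(X >= a) <= E[X]/a
P(X >= 28) <= 7/28 = 1/4

1/4


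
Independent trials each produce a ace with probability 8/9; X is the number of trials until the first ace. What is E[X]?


For geometric (trials until first success), E[X] = 1/p = 1/(8/9) = 9/8

9/8


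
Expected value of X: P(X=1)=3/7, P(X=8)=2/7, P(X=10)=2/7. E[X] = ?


E[X] = sum(x * P(x))
= 1*3/7 + 8*2/7 + 10*2/7
= 39/7

39/7


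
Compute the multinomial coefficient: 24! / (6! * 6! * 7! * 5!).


24! = 620448401733239439360000
Denominator: 6!=720 * 6!=720 * 7!=5040 * 5!=120
Coefficient = 620448401733239439360000 / 313528320000 = 1978922994048

1978922994048


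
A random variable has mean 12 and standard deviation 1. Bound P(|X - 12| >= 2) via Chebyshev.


k = 2/1 = 2
Chebyshev: P(|X-mu| >= k*sigma) <= 1/k^2 = 1/2^2 = 1/4

1/4


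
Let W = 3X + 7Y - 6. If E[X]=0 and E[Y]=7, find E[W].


E[3X + 7Y - 6] = 3*E[X] + 7*E[Y] - 6
= (3)*(0) + (7)*(7) + (-6)
= 0 + 49 - 6 = 43

43


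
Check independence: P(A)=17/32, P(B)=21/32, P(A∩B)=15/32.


P(A)*P(B) = 17/32*21/32 = 357/1024
P(A∩B) = 15/32 != 357/1024, so not independent

No, A and B are not independent


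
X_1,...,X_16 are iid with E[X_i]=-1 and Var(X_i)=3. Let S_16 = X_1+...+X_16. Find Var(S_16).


By independence, Var(S_n) = n*Var(X_1) = 16*3 = 48

48


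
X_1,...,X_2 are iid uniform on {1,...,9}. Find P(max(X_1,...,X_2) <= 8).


P(max <= 8) = P(all X_i <= 8) = (P(X_1 <= 8))^2
= (8/9)^2 = 64/81

64/81


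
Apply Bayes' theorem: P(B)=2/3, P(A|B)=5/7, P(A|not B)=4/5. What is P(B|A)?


P(A) = P(A|B)P(B) + P(A|B')P(B') = 5/7*2/3 + 4/5*1/3 = 26/35
P(B|A) = P(A|B)P(B)/P(A) = (10/21)/(26/35) = 25/39

25/39


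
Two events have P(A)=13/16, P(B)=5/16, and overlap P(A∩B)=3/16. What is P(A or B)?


P(A∪B) = P(A) + P(B) - P(A∩B)
= 13/16 + 5/16 - 3/16 = 15/16

15/16


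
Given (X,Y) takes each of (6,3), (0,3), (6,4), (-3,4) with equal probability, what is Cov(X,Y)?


E[X]=9/4, E[Y]=7/2, E[XY]=15/2
Cov(X,Y) = E[XY] - E[X]E[Y] = 15/2 - 9/4*7/2 = -3/8

-3/8


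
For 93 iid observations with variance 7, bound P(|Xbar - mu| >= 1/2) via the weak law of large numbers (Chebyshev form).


Var(Xbar) = Var(X)/n = 7/93
Chebyshev: P(|Xbar-mu| >= 1/2) <= Var(Xbar)/(1/2)^2 = (7/93)/(1/4) = 28/93

28/93


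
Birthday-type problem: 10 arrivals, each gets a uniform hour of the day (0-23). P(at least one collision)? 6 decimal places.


P(all different) = prod((24-i)/24 for i=0..9) = 0.112250
P(at least one match) = 1 - 0.112250 = 0.887750

0.887750


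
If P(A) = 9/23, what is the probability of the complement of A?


P(A') = 1 - P(A) = 1 - 9/23 = 14/23

14/23


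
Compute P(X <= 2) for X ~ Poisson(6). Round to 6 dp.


P(X<=2) = e^(-6)*6^0/0! + e^(-6)*6^1/1! + e^(-6)*6^2/2!
≈ 0.0024787522 + 0.0148725131 + 0.0446175392
= 0.0619688045
≈ 0.061969

0.061969


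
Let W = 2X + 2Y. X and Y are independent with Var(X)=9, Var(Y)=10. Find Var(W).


Independence => Cov(X,Y)=0
Var(2X + 2Y) = 2^2*Var(X) + 2^2*Var(Y)
= 4*9 + 4*10 = 76

76


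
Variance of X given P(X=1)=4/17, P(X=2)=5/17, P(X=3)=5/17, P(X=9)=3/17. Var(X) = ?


E[X] = 56/17, E[X^2] = 312/17
Var(X) = E[X^2] - (E[X])^2 = 312/17 - (56/17)^2 = 2168/289

2168/289


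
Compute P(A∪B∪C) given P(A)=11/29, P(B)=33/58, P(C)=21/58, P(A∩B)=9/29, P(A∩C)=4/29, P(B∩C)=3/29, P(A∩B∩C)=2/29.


P(A∪B∪C) = P(A)+P(B)+P(C) - P(AB)-P(AC)-P(BC) + P(ABC)
= 11/29+33/58+21/58 - 9/29-4/29-3/29 + 2/29
= 24/29

24/29


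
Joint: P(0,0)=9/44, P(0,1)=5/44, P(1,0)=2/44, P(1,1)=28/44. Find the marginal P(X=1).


P(X=1) = P(1,0)+P(1,1) = 2/44 + 28/44 = 30/44 = 15/22

15/22


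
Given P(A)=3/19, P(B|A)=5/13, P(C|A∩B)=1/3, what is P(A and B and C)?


P(A∩B∩C) = P(A) * P(B|A) * P(C|A∩B)
= 3/19 * 5/13 * 1/3
= 15/247 * 1/3 = 5/247

5/247


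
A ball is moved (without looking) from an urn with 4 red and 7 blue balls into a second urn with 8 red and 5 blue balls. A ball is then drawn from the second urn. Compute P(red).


P(transfer red) = 4/11; P(transfer blue) = 7/11
If red transferred: Urn II has 9 red of 14, so P(red|red moved) = 9/14
If blue transferred: Urn II has 8 red of 14, so P(red|blue moved) = 4/7
By total probability: P(red) = 4/11*9/14 + 7/11*4/7 = 46/77

46/77


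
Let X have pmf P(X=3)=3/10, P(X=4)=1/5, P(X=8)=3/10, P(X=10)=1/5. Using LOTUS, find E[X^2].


E[X^2] = sum(g(x)*P(x))
= 9*3/10 + 16*1/5 + 64*3/10 + 100*1/5
= 451/10

451/10


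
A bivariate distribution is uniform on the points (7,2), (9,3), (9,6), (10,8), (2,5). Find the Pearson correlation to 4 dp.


Cov(X,Y) = 1.4800, Var(X) = 8.2400, Var(Y) = 4.5600
rho = Cov/(sqrt(VarX)*sqrt(VarY)) = 0.2414

0.2414


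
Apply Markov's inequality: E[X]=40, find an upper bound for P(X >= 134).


Markov: P(X >= a) <= E[X]/a
P(X >= 134) <= 40/134 = 20/67

20/67


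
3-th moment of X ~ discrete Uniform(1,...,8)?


E[X^3] = (1/8) * sum(x^3 for x=1..8)
= 1296/8 = 162

162


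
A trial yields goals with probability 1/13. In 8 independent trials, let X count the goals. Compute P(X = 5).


P(X=5) = C(8,5) * p^5 * (1-p)^3
= 56 * 1/371293 * 1728/2197
= 96768/815730721

96768/815730721


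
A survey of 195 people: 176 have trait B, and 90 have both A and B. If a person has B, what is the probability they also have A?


P(A|B) = P(A∩B)/P(B) = (90/195)/(176/195) = 90/176 = 45/88

45/88


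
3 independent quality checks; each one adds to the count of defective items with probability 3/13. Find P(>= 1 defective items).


P(at least one) = 1 - P(none)
P(none) = (1 - 3/13)^3 = (10/13)^3 = 1000/2197
P(at least one) = 1 - 1000/2197 = 1197/2197

1197/2197


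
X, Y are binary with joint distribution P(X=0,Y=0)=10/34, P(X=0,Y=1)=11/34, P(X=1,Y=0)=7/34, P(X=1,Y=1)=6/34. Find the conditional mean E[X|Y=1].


P(Y=1) = 17/34
E[X|Y=1] = (0*11 + 1*6)/17 = 6/17

6/17


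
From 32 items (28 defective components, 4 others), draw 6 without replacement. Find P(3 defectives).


P(X=3) = C(28,3)*C(4,3) / C(32,6)
= 3276*4 / 906192
= 13104/906192 = 13/899

13/899


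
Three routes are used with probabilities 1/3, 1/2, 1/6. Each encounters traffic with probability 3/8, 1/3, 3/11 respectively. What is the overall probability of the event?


P(A) = P(A|B1)P(B1) + P(A|B2)P(B2) + P(A|B3)P(B3)
= 3/8*1/3 + 1/3*1/2 + 3/11*1/6
= 1/8 + 1/6 + 1/22 = 89/264

89/264


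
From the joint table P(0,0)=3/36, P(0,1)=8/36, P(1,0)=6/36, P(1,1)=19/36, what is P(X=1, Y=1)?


Read from table: P(X=1, Y=1) = 19/36

19/36


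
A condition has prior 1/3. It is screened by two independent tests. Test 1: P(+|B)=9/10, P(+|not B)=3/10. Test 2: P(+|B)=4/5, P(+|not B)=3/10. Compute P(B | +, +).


After test 1: P(+) = 9/10*1/3 + 3/10*2/3 = 1/2
P(B|+) = (3/10)/(1/2) = 3/5
After test 2 (use post1 as new prior): P(+) = 4/5*3/5 + 3/10*2/5 = 3/5
P(B|+,+) = (12/25)/(3/5) = 4/5

4/5


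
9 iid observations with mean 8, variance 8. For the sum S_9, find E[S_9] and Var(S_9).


E[S_n] = n*mu = 9*8 = 72
Var(S_n) = n*sigma^2 = 9*8 = 72

E[S_9]=72, Var(S_9)=72


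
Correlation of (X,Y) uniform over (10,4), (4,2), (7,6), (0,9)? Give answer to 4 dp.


Cov(X,Y) = -5.0625, Var(X) = 13.6875, Var(Y) = 6.6875
rho = Cov/(sqrt(VarX)*sqrt(VarY)) = -0.5291

-0.5291


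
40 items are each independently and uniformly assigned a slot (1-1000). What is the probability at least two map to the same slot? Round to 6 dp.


P(all different) = prod((1000-i)/1000 for i=0..39) = 0.453628
P(at least one match) = 1 - 0.453628 = 0.546372

0.546372


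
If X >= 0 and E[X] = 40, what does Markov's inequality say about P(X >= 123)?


Markov: P(X >= a) <= E[X]/a
P(X >= 123) <= 40/123

40/123


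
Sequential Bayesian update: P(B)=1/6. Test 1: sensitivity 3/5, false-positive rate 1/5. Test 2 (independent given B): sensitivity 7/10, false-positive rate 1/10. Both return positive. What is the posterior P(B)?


After test 1: P(+) = 3/5*1/6 + 1/5*5/6 = 4/15
P(B|+) = (1/10)/(4/15) = 3/8
After test 2 (use post1 as new prior): P(+) = 7/10*3/8 + 1/10*5/8 = 13/40
P(B|+,+) = (21/80)/(13/40) = 21/26

21/26


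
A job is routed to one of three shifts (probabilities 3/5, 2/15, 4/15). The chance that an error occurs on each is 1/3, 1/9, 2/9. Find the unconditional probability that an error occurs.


P(A) = P(A|B1)P(B1) + P(A|B2)P(B2) + P(A|B3)P(B3)
= 1/3*3/5 + 1/9*2/15 + 2/9*4/15
= 1/5 + 2/135 + 8/135 = 37/135

37/135


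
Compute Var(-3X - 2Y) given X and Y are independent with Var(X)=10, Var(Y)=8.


Independence => Cov(X,Y)=0
Var(-3X - 2Y) = (-3)^2*Var(X) + (-2)^2*Var(Y)
= 9*10 + 4*8 = 122

122


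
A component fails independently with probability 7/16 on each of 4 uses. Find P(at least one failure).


P(at least one) = 1 - P(none)
P(none) = (1 - 7/16)^4 = (9/16)^4 = 6561/65536
P(at least one) = 1 - 6561/65536 = 58975/65536

58975/65536


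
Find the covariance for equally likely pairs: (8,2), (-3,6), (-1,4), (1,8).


E[X]=5/4, E[Y]=5, E[XY]=1/2
Cov(X,Y) = E[XY] - E[X]E[Y] = 1/2 - 5/4*5 = -23/4

-23/4


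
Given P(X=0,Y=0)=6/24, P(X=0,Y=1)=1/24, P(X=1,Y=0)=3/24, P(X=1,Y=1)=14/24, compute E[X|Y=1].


P(Y=1) = 15/24
E[X|Y=1] = (0*1 + 1*14)/15 = 14/15

14/15


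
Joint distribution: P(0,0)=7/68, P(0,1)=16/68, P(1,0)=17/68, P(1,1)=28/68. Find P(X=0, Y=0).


Read from table: P(X=0, Y=0) = 7/68

7/68


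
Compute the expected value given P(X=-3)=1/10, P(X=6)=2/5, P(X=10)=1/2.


E[X] = sum(x * P(x))
= -3*1/10 + 6*2/5 + 10*1/2
= 71/10

71/10


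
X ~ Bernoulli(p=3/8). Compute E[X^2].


For Bernoulli: X in {0,1}
E[X^2] = 0^2*(1-3/8) + 1^2*3/8 = 3/8

3/8


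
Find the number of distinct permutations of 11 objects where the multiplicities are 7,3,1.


11! = 39916800
Denominator: 7!=5040 * 3!=6 * 1!=1
Coefficient = 39916800 / 30240 = 1320

1320


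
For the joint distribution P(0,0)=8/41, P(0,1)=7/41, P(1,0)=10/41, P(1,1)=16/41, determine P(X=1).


P(X=1) = P(1,0)+P(1,1) = 10/41 + 16/41 = 26/41

26/41


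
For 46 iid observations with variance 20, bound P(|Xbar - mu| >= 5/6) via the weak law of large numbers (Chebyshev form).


Var(Xbar) = Var(X)/n = 20/46
Chebyshev: P(|Xbar-mu| >= 5/6) <= Var(Xbar)/(5/6)^2 = (10/23)/(25/36) = 72/115

72/115


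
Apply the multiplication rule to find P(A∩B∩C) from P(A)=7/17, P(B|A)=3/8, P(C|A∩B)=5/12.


P(A∩B∩C) = P(A) * P(B|A) * P(C|A∩B)
= 7/17 * 3/8 * 5/12
= 21/136 * 5/12 = 35/544

35/544


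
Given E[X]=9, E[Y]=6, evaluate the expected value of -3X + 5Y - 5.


E[-3X + 5Y - 5] = -3*E[X] + 5*E[Y] - 5
= (-3)*(9) + (5)*(6) + (-5)
= -27 + 30 - 5 = -2

-2


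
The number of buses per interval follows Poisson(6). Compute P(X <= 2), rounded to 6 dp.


P(X<=2) = e^(-6)*6^0/0! + e^(-6)*6^1/1! + e^(-6)*6^2/2!
≈ 0.0024787522 + 0.0148725131 + 0.0446175392
= 0.0619688045
≈ 0.061969

0.061969


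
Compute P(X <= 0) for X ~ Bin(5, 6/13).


P(X<=0) = P(X=0)
= 16807/371293
= 16807/371293

16807/371293


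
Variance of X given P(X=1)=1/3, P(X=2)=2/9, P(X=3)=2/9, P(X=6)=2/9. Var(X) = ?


E[X] = 25/9, E[X^2] = 101/9
Var(X) = E[X^2] - (E[X])^2 = 101/9 - (25/9)^2 = 284/81

284/81


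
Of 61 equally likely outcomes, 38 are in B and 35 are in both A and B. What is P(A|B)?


P(A|B) = P(A∩B)/P(B) = (35/61)/(38/61) = 35/38

35/38


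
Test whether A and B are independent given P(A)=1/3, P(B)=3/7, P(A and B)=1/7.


P(A)*P(B) = 1/3*3/7 = 1/7
P(A∩B) = 1/7, which equals P(A)P(B), so independent

Yes, A and B are independent


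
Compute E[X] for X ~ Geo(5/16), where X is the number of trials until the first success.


For geometric (trials until first success), E[X] = 1/p = 1/(5/16) = 16/5

16/5


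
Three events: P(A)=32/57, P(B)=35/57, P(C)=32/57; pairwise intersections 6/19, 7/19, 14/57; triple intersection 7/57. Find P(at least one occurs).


P(A∪B∪C) = P(A)+P(B)+P(C) - P(AB)-P(AC)-P(BC) + P(ABC)
= 32/57+35/57+32/57 - 6/19-7/19-14/57 + 7/57
= 53/57

53/57


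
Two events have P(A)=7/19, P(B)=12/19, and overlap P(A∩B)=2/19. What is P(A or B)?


P(A∪B) = P(A) + P(B) - P(A∩B)
= 7/19 + 12/19 - 2/19 = 17/19

17/19


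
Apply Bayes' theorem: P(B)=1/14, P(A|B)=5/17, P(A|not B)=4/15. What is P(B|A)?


P(A) = P(A|B)P(B) + P(A|B')P(B') = 5/17*1/14 + 4/15*13/14 = 137/510
P(B|A) = P(A|B)P(B)/P(A) = (5/238)/(137/510) = 75/959

75/959


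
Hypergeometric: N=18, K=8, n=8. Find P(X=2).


P(X=2) = C(8,2)*C(10,6) / C(18,8)
= 28*210 / 43758
= 5880/43758 = 980/7293

980/7293


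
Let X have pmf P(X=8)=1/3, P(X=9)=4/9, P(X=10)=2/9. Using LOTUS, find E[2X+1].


E[2X+1] = sum(g(x)*P(x))
= 17*1/3 + 19*4/9 + 21*2/9
= 169/9

169/9


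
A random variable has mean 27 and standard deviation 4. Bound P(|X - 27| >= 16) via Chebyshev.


k = 16/4 = 4
Chebyshev: P(|X-mu| >= k*sigma) <= 1/k^2 = 1/4^2 = 1/16

1/16


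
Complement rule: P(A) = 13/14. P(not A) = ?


P(A') = 1 - P(A) = 1 - 13/14 = 1/14

1/14


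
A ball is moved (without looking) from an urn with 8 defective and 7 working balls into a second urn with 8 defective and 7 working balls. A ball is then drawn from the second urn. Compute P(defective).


P(transfer defective) = 8/15; P(transfer working) = 7/15
If defective transferred: Urn II has 9 defective of 16, so P(defective|defective moved) = 9/16
If working transferred: Urn II has 8 defective of 16, so P(defective|working moved) = 1/2
By total probability: P(defective) = 8/15*9/16 + 7/15*1/2 = 8/15

8/15
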